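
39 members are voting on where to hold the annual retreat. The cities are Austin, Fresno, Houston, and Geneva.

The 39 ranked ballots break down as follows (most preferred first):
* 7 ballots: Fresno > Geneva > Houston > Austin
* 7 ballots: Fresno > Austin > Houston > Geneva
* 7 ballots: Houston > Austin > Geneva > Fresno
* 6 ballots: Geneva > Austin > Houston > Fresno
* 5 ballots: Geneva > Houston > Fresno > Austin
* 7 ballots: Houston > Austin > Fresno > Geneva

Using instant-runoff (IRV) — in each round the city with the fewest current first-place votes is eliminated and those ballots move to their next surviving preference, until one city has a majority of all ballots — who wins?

Round 1: Austin 0, Fresno 14, Houston 14, Geneva 11. Austin eliminated.
Round 2: Fresno 14, Houston 14, Geneva 11. Geneva eliminated.
Round 3: Fresno 14, Houston 25. Houston has a majority (≥20).

Houston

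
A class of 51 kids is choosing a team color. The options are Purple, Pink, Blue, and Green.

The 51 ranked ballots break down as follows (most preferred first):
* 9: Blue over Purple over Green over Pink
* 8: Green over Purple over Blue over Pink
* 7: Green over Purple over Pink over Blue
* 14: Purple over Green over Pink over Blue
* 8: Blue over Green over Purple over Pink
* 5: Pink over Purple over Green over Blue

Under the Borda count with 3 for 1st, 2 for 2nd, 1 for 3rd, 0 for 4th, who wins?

Purple: 9×2 + 8×2 + 7×2 + 14×3 + 8×1 + 5×2 = 108
Pink: 9×0 + 8×0 + 7×1 + 14×1 + 8×0 + 5×3 = 36
Blue: 9×3 + 8×1 + 7×0 + 14×0 + 8×3 + 5×0 = 59
Green: 9×1 + 8×3 + 7×3 + 14×2 + 8×2 + 5×1 = 103

Purple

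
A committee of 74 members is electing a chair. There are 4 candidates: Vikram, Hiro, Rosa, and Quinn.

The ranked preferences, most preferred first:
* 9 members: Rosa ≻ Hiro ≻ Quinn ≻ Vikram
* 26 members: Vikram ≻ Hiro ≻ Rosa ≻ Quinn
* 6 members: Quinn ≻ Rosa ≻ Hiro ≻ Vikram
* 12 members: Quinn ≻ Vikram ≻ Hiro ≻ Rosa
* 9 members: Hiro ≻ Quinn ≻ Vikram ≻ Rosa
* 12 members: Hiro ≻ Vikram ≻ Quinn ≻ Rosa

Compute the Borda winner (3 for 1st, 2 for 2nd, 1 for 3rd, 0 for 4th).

Hiro

Vikram: 9×0 + 26×3 + 6×0 + 12×2 + 9×1 + 12×2 = 135
Hiro: 9×2 + 26×2 + 6×1 + 12×1 + 9×3 + 12×3 = 151
Rosa: 9×3 + 26×1 + 6×2 + 12×0 + 9×0 + 12×0 = 65
Quinn: 9×1 + 26×0 + 6×3 + 12×3 + 9×2 + 12×1 = 93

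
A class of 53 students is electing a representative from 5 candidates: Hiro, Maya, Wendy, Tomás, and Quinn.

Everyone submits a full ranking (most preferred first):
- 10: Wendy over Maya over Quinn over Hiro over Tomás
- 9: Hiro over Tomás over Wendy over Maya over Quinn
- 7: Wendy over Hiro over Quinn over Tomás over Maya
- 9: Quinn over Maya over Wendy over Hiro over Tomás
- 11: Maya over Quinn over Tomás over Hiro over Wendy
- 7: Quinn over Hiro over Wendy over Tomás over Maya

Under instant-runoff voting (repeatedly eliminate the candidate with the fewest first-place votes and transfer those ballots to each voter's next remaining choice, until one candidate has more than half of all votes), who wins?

Round 1: Hiro 9, Maya 11, Wendy 17, Tomás 0, Quinn 16. Tomás eliminated.
Round 2: Hiro 9, Maya 11, Wendy 17, Quinn 16. Hiro eliminated.
Round 3: Maya 11, Wendy 26, Quinn 16. Maya eliminated.
Round 4: Wendy 26, Quinn 27. Quinn has a majority (≥27).

Quinn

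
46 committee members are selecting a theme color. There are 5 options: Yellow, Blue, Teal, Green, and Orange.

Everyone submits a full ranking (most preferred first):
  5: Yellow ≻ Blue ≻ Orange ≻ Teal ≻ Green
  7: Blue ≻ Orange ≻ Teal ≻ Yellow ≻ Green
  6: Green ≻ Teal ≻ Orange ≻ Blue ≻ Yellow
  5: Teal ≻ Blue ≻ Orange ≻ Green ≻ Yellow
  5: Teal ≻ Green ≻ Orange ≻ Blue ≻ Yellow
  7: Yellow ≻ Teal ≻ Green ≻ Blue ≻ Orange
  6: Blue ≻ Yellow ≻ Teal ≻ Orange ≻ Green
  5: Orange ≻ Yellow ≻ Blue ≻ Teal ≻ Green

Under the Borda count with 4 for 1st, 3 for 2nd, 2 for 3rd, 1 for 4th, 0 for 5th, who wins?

Yellow: 5×4 + 7×1 + 6×0 + 5×0 + 5×0 + 7×4 + 6×3 + 5×3 = 88
Blue: 5×3 + 7×4 + 6×1 + 5×3 + 5×1 + 7×1 + 6×4 + 5×2 = 110
Teal: 5×1 + 7×2 + 6×3 + 5×4 + 5×4 + 7×3 + 6×2 + 5×1 = 115
Green: 5×0 + 7×0 + 6×4 + 5×1 + 5×3 + 7×2 + 6×0 + 5×0 = 58
Orange: 5×2 + 7×3 + 6×2 + 5×2 + 5×2 + 7×0 + 6×1 + 5×4 = 89

Teal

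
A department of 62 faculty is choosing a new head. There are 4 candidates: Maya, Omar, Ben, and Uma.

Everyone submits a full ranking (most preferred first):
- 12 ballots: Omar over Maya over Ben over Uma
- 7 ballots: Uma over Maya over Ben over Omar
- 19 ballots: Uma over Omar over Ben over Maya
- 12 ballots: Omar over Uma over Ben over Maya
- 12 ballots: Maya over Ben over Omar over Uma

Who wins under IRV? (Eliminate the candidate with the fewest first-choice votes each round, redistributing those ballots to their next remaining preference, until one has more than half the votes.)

Round 1: Maya 12, Omar 24, Ben 0, Uma 26. Ben eliminated.
Round 2: Maya 12, Omar 24, Uma 26. Maya eliminated.
Round 3: Omar 36, Uma 26. Omar has a majority (≥32).

Omar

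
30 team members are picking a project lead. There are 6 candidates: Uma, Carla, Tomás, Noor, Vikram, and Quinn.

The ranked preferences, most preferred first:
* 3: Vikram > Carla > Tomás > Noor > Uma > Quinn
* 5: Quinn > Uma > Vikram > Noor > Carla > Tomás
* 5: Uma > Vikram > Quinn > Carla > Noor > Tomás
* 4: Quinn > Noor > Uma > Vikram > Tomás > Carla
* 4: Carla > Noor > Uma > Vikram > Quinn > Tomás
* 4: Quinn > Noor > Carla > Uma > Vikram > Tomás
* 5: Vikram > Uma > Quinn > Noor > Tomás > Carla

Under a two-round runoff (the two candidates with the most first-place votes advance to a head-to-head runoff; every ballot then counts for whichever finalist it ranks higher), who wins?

Round 1 first-place votes: Uma 5, Carla 4, Tomás 0, Noor 0, Vikram 8, Quinn 13. Quinn and Vikram advance.
Runoff: Quinn is ranked above Vikram on 13 ballots, Vikram above Quinn on 17.

Vikram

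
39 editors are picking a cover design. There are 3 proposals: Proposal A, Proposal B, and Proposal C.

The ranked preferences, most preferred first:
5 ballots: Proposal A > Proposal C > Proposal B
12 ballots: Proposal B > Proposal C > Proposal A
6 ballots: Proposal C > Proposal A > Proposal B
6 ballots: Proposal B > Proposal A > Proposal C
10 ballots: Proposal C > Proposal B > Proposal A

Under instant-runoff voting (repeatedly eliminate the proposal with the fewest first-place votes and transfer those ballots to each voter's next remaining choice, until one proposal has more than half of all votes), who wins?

Round 1: Proposal A 5, Proposal B 18, Proposal C 16. Proposal A eliminated.
Round 2: Proposal B 18, Proposal C 21. Proposal C has a majority (≥20).

Proposal C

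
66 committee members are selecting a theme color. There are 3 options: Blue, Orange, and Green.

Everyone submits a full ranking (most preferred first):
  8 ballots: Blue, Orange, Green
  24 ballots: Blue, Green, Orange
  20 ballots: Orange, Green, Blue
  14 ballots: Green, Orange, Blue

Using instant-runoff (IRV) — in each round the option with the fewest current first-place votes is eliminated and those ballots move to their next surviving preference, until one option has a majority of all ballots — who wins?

Orange

Round 1: Blue 32, Orange 20, Green 14. Green eliminated.
Round 2: Blue 32, Orange 34. Orange has a majority (≥34).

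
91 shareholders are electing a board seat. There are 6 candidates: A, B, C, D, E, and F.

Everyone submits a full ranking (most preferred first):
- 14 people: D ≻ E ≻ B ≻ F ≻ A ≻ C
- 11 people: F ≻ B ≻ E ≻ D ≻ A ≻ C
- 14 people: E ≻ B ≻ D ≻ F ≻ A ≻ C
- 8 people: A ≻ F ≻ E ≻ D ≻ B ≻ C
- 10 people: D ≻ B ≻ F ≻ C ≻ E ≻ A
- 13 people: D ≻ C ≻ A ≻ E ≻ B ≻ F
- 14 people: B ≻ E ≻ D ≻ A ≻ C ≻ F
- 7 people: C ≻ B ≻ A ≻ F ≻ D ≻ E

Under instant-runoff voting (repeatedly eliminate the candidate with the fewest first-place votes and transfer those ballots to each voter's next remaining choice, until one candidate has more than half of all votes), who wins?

B

Round 1: A 8, B 14, C 7, D 37, E 14, F 11. C eliminated.
Round 2: A 8, B 21, D 37, E 14, F 11. A eliminated.
Round 3: B 21, D 37, E 14, F 19. E eliminated.
Round 4: B 35, D 37, F 19. F eliminated.
Round 5: B 46, D 45. B has a majority (≥46).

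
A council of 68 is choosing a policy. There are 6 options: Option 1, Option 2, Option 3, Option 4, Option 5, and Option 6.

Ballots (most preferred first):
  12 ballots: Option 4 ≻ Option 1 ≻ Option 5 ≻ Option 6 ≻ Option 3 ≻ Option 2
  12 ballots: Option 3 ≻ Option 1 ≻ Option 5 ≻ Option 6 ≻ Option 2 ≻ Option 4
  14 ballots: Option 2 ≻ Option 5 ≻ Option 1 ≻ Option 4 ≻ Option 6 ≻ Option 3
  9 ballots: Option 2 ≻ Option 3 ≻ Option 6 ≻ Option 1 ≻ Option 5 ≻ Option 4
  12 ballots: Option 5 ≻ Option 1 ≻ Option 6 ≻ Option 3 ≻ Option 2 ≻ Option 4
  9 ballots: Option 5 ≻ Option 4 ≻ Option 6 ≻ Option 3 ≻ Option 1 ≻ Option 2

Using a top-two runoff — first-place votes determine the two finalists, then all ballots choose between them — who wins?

Option 5

Round 1 first-place votes: Option 1 0, Option 2 23, Option 3 12, Option 4 12, Option 5 21, Option 6 0. Option 2 and Option 5 advance.
Runoff: Option 2 is ranked above Option 5 on 23 ballots, Option 5 above Option 2 on 45.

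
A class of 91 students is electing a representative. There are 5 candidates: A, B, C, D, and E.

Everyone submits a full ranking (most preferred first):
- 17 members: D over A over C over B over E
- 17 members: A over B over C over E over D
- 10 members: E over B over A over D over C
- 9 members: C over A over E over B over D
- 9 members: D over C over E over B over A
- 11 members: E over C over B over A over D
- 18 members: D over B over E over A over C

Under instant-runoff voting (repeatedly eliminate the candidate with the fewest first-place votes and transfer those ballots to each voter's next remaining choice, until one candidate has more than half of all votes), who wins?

A

Round 1: A 17, B 0, C 9, D 44, E 21. B eliminated.
Round 2: A 17, C 9, D 44, E 21. C eliminated.
Round 3: A 26, D 44, E 21. E eliminated.
Round 4: A 47, D 44. A has a majority (≥46).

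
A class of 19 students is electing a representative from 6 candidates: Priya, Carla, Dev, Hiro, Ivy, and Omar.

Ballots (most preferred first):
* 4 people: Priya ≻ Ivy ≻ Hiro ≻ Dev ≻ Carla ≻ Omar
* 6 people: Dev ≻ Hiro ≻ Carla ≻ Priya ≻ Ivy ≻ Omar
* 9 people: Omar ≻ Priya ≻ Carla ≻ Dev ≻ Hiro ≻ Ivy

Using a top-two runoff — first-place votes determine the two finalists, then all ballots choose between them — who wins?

Round 1 first-place votes: Priya 4, Carla 0, Dev 6, Hiro 0, Ivy 0, Omar 9. Omar and Dev advance.
Runoff: Omar is ranked above Dev on 9 ballots, Dev above Omar on 10.

Dev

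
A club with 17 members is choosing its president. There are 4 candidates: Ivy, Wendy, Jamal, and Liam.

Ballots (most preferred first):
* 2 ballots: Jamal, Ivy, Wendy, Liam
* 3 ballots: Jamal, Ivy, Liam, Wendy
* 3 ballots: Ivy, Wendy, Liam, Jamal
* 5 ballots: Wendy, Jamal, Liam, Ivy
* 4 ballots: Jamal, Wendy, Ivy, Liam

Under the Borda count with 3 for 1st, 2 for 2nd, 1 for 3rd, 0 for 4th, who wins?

Jamal

Ivy: 2×2 + 3×2 + 3×3 + 5×0 + 4×1 = 23
Wendy: 2×1 + 3×0 + 3×2 + 5×3 + 4×2 = 31
Jamal: 2×3 + 3×3 + 3×0 + 5×2 + 4×3 = 37
Liam: 2×0 + 3×1 + 3×1 + 5×1 + 4×0 = 11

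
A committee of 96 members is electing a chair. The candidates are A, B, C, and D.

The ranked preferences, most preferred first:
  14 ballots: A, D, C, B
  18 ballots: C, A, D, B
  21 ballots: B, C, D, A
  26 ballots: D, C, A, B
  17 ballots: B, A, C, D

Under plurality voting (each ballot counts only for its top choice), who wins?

B

First-place votes: A 14, B 38, C 18, D 26.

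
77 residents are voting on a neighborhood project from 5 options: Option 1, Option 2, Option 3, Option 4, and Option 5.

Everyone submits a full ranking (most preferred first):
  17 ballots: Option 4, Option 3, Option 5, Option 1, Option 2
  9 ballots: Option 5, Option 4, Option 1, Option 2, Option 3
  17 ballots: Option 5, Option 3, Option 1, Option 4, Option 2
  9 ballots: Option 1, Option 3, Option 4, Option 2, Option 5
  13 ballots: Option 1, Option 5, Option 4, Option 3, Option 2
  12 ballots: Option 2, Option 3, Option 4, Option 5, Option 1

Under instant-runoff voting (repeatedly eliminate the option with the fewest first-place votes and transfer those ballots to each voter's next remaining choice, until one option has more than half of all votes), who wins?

Option 5

Round 1: Option 1 22, Option 2 12, Option 3 0, Option 4 17, Option 5 26. Option 3 eliminated.
Round 2: Option 1 22, Option 2 12, Option 4 17, Option 5 26. Option 2 eliminated.
Round 3: Option 1 22, Option 4 29, Option 5 26. Option 1 eliminated.
Round 4: Option 4 38, Option 5 39. Option 5 has a majority (≥39).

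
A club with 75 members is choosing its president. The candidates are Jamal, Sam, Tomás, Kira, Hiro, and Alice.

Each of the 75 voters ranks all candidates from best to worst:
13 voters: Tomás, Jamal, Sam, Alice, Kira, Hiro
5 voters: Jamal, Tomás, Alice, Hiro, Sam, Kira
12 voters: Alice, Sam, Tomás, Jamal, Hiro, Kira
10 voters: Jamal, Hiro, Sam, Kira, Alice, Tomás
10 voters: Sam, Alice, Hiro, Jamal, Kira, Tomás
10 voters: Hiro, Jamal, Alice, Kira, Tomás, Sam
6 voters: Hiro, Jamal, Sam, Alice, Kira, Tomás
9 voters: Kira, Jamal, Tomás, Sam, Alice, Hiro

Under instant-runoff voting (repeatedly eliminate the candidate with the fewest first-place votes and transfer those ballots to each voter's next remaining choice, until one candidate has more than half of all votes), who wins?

Jamal

Round 1: Jamal 15, Sam 10, Tomás 13, Kira 9, Hiro 16, Alice 12. Kira eliminated.
Round 2: Jamal 24, Sam 10, Tomás 13, Hiro 16, Alice 12. Sam eliminated.
Round 3: Jamal 24, Tomás 13, Hiro 16, Alice 22. Tomás eliminated.
Round 4: Jamal 37, Hiro 16, Alice 22. Hiro eliminated.
Round 5: Jamal 53, Alice 22. Jamal has a majority (≥38).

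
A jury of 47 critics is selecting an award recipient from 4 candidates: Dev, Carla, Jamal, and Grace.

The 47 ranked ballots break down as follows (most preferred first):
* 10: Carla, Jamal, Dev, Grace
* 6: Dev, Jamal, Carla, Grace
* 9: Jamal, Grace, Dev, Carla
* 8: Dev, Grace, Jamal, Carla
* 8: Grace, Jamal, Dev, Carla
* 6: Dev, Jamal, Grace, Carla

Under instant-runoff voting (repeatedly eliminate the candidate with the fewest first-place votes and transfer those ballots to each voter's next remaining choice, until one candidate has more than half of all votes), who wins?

Jamal

Round 1: Dev 20, Carla 10, Jamal 9, Grace 8. Grace eliminated.
Round 2: Dev 20, Carla 10, Jamal 17. Carla eliminated.
Round 3: Dev 20, Jamal 27. Jamal has a majority (≥24).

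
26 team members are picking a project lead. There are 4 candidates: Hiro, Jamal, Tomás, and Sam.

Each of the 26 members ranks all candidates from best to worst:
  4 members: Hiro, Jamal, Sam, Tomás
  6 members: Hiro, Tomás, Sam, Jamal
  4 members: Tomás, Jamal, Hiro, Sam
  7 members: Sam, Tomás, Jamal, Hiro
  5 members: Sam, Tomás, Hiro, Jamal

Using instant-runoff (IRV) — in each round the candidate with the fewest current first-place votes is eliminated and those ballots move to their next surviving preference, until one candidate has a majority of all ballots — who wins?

Round 1: Hiro 10, Jamal 0, Tomás 4, Sam 12. Jamal eliminated.
Round 2: Hiro 10, Tomás 4, Sam 12. Tomás eliminated.
Round 3: Hiro 14, Sam 12. Hiro has a majority (≥14).

Hiro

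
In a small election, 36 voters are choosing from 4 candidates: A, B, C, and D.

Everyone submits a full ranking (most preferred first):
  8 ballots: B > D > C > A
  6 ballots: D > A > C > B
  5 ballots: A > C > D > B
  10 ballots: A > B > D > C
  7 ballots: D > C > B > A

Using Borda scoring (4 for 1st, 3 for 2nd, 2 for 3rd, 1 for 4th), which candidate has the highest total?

D

A: 8×1 + 6×3 + 5×4 + 10×4 + 7×1 = 93
B: 8×4 + 6×1 + 5×1 + 10×3 + 7×2 = 87
C: 8×2 + 6×2 + 5×3 + 10×1 + 7×3 = 74
D: 8×3 + 6×4 + 5×2 + 10×2 + 7×4 = 106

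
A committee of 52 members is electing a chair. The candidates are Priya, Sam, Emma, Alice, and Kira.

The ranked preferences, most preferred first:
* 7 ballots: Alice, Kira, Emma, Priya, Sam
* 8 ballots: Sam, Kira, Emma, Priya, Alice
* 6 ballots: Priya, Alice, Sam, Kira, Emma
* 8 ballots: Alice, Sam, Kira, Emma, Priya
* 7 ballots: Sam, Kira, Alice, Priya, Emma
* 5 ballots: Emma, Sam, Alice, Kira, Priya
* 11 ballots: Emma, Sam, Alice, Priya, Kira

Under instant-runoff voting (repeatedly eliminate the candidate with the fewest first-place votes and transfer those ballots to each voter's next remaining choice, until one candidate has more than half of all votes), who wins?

Round 1: Priya 6, Sam 15, Emma 16, Alice 15, Kira 0. Kira eliminated.
Round 2: Priya 6, Sam 15, Emma 16, Alice 15. Priya eliminated.
Round 3: Sam 15, Emma 16, Alice 21. Sam eliminated.
Round 4: Emma 24, Alice 28. Alice has a majority (≥27).

Alice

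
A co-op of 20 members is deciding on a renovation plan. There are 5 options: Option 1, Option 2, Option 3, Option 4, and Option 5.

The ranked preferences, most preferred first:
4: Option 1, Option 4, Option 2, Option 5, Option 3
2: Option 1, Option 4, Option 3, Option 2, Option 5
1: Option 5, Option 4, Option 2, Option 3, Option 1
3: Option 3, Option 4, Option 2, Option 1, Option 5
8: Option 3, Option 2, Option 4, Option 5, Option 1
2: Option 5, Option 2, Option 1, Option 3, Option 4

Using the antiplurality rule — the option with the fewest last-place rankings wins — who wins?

Last-place votes: Option 1 9, Option 2 0, Option 3 4, Option 4 2, Option 5 5.

Option 2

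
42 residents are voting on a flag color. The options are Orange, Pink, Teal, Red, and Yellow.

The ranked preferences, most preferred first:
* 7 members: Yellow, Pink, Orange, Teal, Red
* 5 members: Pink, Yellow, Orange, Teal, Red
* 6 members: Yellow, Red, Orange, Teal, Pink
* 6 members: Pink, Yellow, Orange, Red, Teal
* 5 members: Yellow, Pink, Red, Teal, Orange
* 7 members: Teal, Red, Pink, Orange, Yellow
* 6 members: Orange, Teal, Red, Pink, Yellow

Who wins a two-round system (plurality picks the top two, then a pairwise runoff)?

Pink

Round 1 first-place votes: Orange 6, Pink 11, Teal 7, Red 0, Yellow 18. Yellow and Pink advance.
Runoff: Yellow is ranked above Pink on 18 ballots, Pink above Yellow on 24.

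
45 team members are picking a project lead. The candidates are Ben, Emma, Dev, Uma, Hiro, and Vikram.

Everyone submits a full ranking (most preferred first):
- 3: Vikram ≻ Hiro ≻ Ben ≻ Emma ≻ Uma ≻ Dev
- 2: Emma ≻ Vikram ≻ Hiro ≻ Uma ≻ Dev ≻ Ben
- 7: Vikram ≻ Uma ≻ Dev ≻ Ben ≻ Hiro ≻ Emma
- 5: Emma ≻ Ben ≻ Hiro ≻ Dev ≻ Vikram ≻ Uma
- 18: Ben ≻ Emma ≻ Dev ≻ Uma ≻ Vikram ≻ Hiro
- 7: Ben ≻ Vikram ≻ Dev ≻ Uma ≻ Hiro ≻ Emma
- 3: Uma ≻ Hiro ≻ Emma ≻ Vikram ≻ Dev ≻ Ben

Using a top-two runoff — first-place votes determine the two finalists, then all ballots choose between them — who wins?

Ben

Round 1 first-place votes: Ben 25, Emma 7, Dev 0, Uma 3, Hiro 0, Vikram 10. Ben and Vikram advance.
Runoff: Ben is ranked above Vikram on 30 ballots, Vikram above Ben on 15.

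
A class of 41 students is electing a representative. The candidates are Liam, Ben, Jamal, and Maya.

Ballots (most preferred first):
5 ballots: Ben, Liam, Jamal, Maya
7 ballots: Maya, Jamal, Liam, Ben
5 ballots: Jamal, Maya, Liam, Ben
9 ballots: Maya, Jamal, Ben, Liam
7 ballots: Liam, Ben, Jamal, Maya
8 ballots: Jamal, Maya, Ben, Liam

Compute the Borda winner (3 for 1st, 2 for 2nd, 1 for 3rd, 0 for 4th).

Jamal

Liam: 5×2 + 7×1 + 5×1 + 9×0 + 7×3 + 8×0 = 43
Ben: 5×3 + 7×0 + 5×0 + 9×1 + 7×2 + 8×1 = 46
Jamal: 5×1 + 7×2 + 5×3 + 9×2 + 7×1 + 8×3 = 83
Maya: 5×0 + 7×3 + 5×2 + 9×3 + 7×0 + 8×2 = 74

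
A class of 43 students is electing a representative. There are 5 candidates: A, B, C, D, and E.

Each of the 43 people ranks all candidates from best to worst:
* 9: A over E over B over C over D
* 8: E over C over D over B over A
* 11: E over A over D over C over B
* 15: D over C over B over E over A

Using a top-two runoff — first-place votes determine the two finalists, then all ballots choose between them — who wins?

Round 1 first-place votes: A 9, B 0, C 0, D 15, E 19. E and D advance.
Runoff: E is ranked above D on 28 ballots, D above E on 15.

E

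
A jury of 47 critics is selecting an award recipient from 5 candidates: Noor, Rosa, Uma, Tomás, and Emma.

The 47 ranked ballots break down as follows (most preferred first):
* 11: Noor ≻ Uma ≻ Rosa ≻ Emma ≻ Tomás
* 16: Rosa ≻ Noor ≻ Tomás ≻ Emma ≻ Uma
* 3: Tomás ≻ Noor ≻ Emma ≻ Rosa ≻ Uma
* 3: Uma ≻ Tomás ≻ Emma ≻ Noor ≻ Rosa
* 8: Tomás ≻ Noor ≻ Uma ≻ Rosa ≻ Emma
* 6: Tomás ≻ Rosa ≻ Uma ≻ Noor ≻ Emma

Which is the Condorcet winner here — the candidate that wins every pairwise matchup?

Noor vs Rosa: 25–22
Noor vs Uma: 38–9
Noor vs Tomás: 27–20
Noor vs Emma: 44–3
Noor beats every other candidate.

Noor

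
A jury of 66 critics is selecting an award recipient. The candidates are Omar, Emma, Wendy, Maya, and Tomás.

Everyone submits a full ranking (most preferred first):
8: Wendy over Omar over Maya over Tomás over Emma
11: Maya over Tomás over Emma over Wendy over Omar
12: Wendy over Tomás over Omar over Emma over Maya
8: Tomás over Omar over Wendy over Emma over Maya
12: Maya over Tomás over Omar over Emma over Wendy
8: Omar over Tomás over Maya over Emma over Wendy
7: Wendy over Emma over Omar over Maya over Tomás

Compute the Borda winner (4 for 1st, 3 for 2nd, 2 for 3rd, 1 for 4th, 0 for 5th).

Omar: 8×3 + 11×0 + 12×2 + 8×3 + 12×2 + 8×4 + 7×2 = 142
Emma: 8×0 + 11×2 + 12×1 + 8×1 + 12×1 + 8×1 + 7×3 = 83
Wendy: 8×4 + 11×1 + 12×4 + 8×2 + 12×0 + 8×0 + 7×4 = 135
Maya: 8×2 + 11×4 + 12×0 + 8×0 + 12×4 + 8×2 + 7×1 = 131
Tomás: 8×1 + 11×3 + 12×3 + 8×4 + 12×3 + 8×3 + 7×0 = 169

Tomás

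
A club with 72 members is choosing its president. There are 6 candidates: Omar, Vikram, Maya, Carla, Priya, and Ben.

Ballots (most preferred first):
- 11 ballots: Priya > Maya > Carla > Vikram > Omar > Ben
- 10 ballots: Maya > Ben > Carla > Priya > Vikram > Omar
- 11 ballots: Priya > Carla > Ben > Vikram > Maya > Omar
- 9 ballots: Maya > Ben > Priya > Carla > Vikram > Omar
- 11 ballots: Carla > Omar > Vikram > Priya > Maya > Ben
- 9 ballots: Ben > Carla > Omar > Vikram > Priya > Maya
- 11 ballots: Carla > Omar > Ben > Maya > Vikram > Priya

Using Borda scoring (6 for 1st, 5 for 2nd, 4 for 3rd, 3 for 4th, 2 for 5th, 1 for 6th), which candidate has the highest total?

Omar: 11×2 + 10×1 + 11×1 + 9×1 + 11×5 + 9×4 + 11×5 = 198
Vikram: 11×3 + 10×2 + 11×3 + 9×2 + 11×4 + 9×3 + 11×2 = 197
Maya: 11×5 + 10×6 + 11×2 + 9×6 + 11×2 + 9×1 + 11×3 = 255
Carla: 11×4 + 10×4 + 11×5 + 9×3 + 11×6 + 9×5 + 11×6 = 343
Priya: 11×6 + 10×3 + 11×6 + 9×4 + 11×3 + 9×2 + 11×1 = 260
Ben: 11×1 + 10×5 + 11×4 + 9×5 + 11×1 + 9×6 + 11×4 = 259

Carla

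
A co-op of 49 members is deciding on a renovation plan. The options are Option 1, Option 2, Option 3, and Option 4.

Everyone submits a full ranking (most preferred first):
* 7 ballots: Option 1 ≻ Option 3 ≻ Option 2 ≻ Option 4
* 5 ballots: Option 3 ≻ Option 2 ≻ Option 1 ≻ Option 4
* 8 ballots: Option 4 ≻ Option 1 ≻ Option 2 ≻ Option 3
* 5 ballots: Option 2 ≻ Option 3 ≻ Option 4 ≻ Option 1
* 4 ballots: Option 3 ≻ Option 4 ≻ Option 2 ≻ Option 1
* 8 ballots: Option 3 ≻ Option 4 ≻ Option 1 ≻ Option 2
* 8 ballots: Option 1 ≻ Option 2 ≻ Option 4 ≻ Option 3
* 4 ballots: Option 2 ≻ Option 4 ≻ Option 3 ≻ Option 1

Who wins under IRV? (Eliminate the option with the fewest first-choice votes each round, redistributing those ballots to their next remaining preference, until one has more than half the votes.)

Option 3

Round 1: Option 1 15, Option 2 9, Option 3 17, Option 4 8. Option 4 eliminated.
Round 2: Option 1 23, Option 2 9, Option 3 17. Option 2 eliminated.
Round 3: Option 1 23, Option 3 26. Option 3 has a majority (≥25).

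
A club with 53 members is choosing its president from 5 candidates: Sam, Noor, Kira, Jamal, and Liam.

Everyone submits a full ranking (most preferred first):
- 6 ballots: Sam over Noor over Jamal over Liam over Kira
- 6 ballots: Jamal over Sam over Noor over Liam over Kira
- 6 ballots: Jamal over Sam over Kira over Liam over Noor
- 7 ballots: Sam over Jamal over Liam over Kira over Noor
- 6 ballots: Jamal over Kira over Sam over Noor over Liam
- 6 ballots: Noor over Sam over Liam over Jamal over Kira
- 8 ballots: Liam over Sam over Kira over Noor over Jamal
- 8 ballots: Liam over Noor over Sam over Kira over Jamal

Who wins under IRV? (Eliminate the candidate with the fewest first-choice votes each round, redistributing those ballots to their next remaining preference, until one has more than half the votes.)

Round 1: Sam 13, Noor 6, Kira 0, Jamal 18, Liam 16. Kira eliminated.
Round 2: Sam 13, Noor 6, Jamal 18, Liam 16. Noor eliminated.
Round 3: Sam 19, Jamal 18, Liam 16. Liam eliminated.
Round 4: Sam 35, Jamal 18. Sam has a majority (≥27).

Sam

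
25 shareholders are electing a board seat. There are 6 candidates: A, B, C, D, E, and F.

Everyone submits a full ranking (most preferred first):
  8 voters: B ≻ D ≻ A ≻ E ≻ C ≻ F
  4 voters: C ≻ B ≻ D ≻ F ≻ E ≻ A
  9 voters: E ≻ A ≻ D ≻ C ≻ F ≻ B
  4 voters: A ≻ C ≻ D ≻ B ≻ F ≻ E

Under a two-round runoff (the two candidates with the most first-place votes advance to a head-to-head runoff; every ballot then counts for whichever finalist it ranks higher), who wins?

B

Round 1 first-place votes: A 4, B 8, C 4, D 0, E 9, F 0. E and B advance.
Runoff: E is ranked above B on 9 ballots, B above E on 16.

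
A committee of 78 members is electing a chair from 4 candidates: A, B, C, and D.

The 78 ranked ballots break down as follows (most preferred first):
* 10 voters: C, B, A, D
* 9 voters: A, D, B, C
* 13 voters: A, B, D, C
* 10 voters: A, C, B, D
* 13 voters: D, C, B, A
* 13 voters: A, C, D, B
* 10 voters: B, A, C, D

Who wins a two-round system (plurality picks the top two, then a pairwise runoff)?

Round 1 first-place votes: A 45, B 10, C 10, D 13. A and D advance.
Runoff: A is ranked above D on 65 ballots, D above A on 13.

A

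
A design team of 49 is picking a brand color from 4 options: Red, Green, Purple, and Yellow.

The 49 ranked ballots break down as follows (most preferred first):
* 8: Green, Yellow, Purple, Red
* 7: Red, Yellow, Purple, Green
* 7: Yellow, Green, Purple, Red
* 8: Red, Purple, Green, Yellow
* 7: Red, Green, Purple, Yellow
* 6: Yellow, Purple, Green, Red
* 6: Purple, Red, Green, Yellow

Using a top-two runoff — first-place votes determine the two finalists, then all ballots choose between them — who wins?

Round 1 first-place votes: Red 22, Green 8, Purple 6, Yellow 13. Red and Yellow advance.
Runoff: Red is ranked above Yellow on 28 ballots, Yellow above Red on 21.

Red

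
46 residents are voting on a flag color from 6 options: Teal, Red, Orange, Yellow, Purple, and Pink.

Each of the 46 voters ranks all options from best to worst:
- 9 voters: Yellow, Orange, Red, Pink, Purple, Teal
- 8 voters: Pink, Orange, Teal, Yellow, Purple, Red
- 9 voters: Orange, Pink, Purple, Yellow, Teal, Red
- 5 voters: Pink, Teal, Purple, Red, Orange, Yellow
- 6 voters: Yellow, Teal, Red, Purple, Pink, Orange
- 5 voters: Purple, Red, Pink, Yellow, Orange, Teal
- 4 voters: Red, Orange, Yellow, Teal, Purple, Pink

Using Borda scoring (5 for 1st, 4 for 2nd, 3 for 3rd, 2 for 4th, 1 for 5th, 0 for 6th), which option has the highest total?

Teal: 9×0 + 8×3 + 9×1 + 5×4 + 6×4 + 5×0 + 4×2 = 85
Red: 9×3 + 8×0 + 9×0 + 5×2 + 6×3 + 5×4 + 4×5 = 95
Orange: 9×4 + 8×4 + 9×5 + 5×1 + 6×0 + 5×1 + 4×4 = 139
Yellow: 9×5 + 8×2 + 9×2 + 5×0 + 6×5 + 5×2 + 4×3 = 131
Purple: 9×1 + 8×1 + 9×3 + 5×3 + 6×2 + 5×5 + 4×1 = 100
Pink: 9×2 + 8×5 + 9×4 + 5×5 + 6×1 + 5×3 + 4×0 = 140

Pink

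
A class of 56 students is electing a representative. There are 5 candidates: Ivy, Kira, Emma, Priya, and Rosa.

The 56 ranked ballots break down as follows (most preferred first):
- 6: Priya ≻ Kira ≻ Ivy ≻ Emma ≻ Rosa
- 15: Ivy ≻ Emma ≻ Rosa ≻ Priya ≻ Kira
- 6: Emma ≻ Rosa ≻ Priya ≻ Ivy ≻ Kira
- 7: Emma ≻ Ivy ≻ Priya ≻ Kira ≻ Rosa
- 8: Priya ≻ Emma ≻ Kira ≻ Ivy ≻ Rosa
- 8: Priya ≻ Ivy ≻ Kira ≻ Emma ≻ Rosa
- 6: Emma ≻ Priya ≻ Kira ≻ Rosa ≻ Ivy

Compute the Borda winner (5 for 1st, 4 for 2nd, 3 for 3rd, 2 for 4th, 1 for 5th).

Emma

Ivy: 6×3 + 15×5 + 6×2 + 7×4 + 8×2 + 8×4 + 6×1 = 187
Kira: 6×4 + 15×1 + 6×1 + 7×2 + 8×3 + 8×3 + 6×3 = 125
Emma: 6×2 + 15×4 + 6×5 + 7×5 + 8×4 + 8×2 + 6×5 = 215
Priya: 6×5 + 15×2 + 6×3 + 7×3 + 8×5 + 8×5 + 6×4 = 203
Rosa: 6×1 + 15×3 + 6×4 + 7×1 + 8×1 + 8×1 + 6×2 = 110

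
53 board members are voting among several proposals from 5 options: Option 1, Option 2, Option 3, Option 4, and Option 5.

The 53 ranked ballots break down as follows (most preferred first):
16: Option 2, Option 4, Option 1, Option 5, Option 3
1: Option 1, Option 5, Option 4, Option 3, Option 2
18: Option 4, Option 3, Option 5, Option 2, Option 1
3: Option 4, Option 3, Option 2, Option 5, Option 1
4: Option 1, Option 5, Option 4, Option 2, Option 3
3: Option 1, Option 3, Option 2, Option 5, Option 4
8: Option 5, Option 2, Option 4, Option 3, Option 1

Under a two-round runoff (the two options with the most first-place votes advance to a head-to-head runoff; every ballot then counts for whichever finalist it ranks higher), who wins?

Option 2

Round 1 first-place votes: Option 1 8, Option 2 16, Option 3 0, Option 4 21, Option 5 8. Option 4 and Option 2 advance.
Runoff: Option 4 is ranked above Option 2 on 26 ballots, Option 2 above Option 4 on 27.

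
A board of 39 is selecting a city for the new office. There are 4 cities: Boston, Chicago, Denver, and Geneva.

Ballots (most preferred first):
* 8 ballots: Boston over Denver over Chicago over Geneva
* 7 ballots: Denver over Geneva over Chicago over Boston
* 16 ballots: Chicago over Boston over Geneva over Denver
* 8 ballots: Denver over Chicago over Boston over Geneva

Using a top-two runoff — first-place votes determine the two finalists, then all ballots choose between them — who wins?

Round 1 first-place votes: Boston 8, Chicago 16, Denver 15, Geneva 0. Chicago and Denver advance.
Runoff: Chicago is ranked above Denver on 16 ballots, Denver above Chicago on 23.

Denver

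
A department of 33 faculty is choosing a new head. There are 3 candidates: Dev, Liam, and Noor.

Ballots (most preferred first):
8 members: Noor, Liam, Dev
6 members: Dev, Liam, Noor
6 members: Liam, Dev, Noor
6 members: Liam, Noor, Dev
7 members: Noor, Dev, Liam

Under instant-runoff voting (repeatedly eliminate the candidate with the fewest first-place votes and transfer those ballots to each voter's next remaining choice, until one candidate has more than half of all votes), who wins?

Liam

Round 1: Dev 6, Liam 12, Noor 15. Dev eliminated.
Round 2: Liam 18, Noor 15. Liam has a majority (≥17).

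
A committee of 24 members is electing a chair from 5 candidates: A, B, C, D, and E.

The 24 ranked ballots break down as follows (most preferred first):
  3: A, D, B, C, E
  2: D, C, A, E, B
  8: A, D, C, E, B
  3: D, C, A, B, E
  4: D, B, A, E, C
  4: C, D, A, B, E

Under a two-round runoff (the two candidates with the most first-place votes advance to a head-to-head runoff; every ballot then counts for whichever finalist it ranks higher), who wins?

Round 1 first-place votes: A 11, B 0, C 4, D 9, E 0. A and D advance.
Runoff: A is ranked above D on 11 ballots, D above A on 13.

D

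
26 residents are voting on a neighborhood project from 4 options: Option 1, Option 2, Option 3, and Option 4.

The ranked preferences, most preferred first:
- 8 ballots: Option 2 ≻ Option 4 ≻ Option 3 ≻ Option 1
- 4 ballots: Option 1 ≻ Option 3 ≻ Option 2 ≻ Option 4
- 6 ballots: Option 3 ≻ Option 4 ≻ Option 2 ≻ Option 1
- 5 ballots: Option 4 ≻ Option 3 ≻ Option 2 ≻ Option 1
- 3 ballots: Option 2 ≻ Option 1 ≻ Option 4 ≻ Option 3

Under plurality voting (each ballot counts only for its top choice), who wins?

Option 2

First-place votes: Option 1 4, Option 2 11, Option 3 6, Option 4 5.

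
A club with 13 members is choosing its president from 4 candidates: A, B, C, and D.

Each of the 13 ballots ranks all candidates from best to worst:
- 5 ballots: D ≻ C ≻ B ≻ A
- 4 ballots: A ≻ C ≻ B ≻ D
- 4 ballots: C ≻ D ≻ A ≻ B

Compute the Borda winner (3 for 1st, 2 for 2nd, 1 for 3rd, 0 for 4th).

A: 5×0 + 4×3 + 4×1 = 16
B: 5×1 + 4×1 + 4×0 = 9
C: 5×2 + 4×2 + 4×3 = 30
D: 5×3 + 4×0 + 4×2 = 23

C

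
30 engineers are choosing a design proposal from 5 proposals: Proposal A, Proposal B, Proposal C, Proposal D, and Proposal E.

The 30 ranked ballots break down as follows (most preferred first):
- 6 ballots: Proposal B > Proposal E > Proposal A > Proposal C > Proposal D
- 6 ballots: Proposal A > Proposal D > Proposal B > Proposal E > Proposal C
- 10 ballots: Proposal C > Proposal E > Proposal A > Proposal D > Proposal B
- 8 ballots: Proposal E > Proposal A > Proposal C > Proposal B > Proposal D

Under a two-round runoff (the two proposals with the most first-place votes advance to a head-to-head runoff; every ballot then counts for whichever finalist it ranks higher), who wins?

Round 1 first-place votes: Proposal A 6, Proposal B 6, Proposal C 10, Proposal D 0, Proposal E 8. Proposal C and Proposal E advance.
Runoff: Proposal C is ranked above Proposal E on 10 ballots, Proposal E above Proposal C on 20.

Proposal E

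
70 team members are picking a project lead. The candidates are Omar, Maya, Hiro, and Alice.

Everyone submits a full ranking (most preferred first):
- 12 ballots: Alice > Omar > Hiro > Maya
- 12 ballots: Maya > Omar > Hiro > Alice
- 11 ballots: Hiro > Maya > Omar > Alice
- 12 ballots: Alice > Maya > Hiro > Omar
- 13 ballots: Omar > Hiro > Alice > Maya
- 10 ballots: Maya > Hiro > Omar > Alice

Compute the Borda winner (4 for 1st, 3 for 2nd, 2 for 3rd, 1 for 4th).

Hiro

Omar: 12×3 + 12×3 + 11×2 + 12×1 + 13×4 + 10×2 = 178
Maya: 12×1 + 12×4 + 11×3 + 12×3 + 13×1 + 10×4 = 182
Hiro: 12×2 + 12×2 + 11×4 + 12×2 + 13×3 + 10×3 = 185
Alice: 12×4 + 12×1 + 11×1 + 12×4 + 13×2 + 10×1 = 155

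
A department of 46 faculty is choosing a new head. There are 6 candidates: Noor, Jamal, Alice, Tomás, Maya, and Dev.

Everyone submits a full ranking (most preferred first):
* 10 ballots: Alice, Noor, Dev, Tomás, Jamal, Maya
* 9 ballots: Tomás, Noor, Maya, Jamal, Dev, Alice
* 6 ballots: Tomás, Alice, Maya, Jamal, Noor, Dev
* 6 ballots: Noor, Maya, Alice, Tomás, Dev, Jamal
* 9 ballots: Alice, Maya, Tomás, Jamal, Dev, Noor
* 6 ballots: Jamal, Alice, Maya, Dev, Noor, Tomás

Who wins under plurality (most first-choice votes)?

First-place votes: Noor 6, Jamal 6, Alice 19, Tomás 15, Maya 0, Dev 0.

Alice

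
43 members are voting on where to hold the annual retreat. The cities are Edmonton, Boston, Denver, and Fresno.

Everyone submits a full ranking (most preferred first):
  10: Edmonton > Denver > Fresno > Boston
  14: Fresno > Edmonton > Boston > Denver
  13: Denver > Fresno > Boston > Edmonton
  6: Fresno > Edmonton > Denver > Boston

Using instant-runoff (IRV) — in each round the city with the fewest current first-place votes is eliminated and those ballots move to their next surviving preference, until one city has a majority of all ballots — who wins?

Denver

Round 1: Edmonton 10, Boston 0, Denver 13, Fresno 20. Boston eliminated.
Round 2: Edmonton 10, Denver 13, Fresno 20. Edmonton eliminated.
Round 3: Denver 23, Fresno 20. Denver has a majority (≥22).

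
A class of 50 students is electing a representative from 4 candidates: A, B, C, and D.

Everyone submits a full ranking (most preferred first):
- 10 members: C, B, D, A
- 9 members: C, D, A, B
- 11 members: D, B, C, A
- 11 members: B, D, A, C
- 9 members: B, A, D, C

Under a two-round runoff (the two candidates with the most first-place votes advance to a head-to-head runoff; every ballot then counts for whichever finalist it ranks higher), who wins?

B

Round 1 first-place votes: A 0, B 20, C 19, D 11. B and C advance.
Runoff: B is ranked above C on 31 ballots, C above B on 19.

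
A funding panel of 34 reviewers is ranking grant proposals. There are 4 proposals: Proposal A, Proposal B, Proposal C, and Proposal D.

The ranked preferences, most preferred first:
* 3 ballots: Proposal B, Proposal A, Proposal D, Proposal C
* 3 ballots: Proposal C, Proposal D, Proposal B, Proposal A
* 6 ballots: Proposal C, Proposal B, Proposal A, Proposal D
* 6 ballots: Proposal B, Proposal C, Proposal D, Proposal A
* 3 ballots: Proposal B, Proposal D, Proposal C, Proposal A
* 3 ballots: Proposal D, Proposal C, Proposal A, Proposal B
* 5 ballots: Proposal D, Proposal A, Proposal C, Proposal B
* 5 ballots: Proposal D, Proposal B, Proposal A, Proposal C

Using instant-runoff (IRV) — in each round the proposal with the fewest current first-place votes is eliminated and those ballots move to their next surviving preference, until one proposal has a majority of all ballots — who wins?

Round 1: Proposal A 0, Proposal B 12, Proposal C 9, Proposal D 13. Proposal A eliminated.
Round 2: Proposal B 12, Proposal C 9, Proposal D 13. Proposal C eliminated.
Round 3: Proposal B 18, Proposal D 16. Proposal B has a majority (≥18).

Proposal B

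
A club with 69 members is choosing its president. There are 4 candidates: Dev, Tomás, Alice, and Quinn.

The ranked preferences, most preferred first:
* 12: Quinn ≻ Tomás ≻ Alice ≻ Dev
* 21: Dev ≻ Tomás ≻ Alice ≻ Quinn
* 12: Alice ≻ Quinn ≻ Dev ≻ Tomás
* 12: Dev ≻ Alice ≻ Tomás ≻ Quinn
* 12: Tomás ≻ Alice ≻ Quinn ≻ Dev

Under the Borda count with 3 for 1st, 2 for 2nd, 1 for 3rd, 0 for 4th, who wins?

Alice

Dev: 12×0 + 21×3 + 12×1 + 12×3 + 12×0 = 111
Tomás: 12×2 + 21×2 + 12×0 + 12×1 + 12×3 = 114
Alice: 12×1 + 21×1 + 12×3 + 12×2 + 12×2 = 117
Quinn: 12×3 + 21×0 + 12×2 + 12×0 + 12×1 = 72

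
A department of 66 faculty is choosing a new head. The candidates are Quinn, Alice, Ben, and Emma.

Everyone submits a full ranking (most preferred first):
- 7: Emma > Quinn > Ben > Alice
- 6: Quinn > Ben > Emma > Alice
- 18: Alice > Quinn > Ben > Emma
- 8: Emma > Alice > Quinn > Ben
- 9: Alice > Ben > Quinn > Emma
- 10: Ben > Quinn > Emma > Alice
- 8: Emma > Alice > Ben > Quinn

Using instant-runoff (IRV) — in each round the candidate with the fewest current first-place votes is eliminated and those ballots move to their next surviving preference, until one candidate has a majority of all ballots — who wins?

Emma

Round 1: Quinn 6, Alice 27, Ben 10, Emma 23. Quinn eliminated.
Round 2: Alice 27, Ben 16, Emma 23. Ben eliminated.
Round 3: Alice 27, Emma 39. Emma has a majority (≥34).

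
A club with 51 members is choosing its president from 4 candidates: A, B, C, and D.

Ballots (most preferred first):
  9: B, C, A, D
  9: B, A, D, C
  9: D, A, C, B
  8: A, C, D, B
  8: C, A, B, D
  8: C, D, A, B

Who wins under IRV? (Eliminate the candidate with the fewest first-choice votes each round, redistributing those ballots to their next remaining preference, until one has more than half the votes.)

C

Round 1: A 8, B 18, C 16, D 9. A eliminated.
Round 2: B 18, C 24, D 9. D eliminated.
Round 3: B 18, C 33. C has a majority (≥26).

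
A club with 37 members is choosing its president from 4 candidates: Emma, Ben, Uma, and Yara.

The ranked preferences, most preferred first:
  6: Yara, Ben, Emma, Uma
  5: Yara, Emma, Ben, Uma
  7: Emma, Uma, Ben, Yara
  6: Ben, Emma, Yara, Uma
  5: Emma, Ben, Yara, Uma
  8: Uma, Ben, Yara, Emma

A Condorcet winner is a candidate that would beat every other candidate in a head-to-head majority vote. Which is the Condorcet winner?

Ben

Ben vs Emma: 20–17
Ben vs Uma: 22–15
Ben vs Yara: 26–11
Ben beats every other candidate.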